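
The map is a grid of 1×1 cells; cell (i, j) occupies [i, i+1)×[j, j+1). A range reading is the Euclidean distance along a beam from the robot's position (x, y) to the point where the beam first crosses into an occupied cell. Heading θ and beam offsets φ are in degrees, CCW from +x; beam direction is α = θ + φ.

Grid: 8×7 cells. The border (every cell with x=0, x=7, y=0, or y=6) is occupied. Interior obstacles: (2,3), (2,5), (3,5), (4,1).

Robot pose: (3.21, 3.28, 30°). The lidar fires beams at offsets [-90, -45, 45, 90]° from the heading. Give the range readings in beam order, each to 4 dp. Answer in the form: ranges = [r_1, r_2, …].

beam 1: φ=-90°, α=300°
  d=(0.5000,-0.8660)  start (3,3)  tX=1.5800 tY=0.3233  stride 1/|dx|=2.0000 1/|dy|=1.1547
    cross y-line → (3,2), t=0.3233
    cross y-line → (3,1), t=1.4780
    cross x-line → (4,1), t=1.5800 (wall)
  → r_1 = 1.5800
beam 2: φ=-45°, α=345°
  d=(0.9659,-0.2588)  start (3,3)  tX=0.8179 tY=1.0818  stride 1/|dx|=1.0353 1/|dy|=3.8637
    cross x-line → (4,3), t=0.8179
    cross y-line → (4,2), t=1.0818
    cross x-line → (5,2), t=1.8531
    cross x-line → (6,2), t=2.8884
    cross x-line → (7,2), t=3.9237 (wall)
  → r_2 = 3.9237
beam 3: φ=45°, α=75°
  d=(0.2588,0.9659)  start (3,3)  tX=3.0523 tY=0.7454  stride 1/|dx|=3.8637 1/|dy|=1.0353
    cross y-line → (3,4), t=0.7454
    cross y-line → (3,5), t=1.7807 (wall)
  → r_3 = 1.7807
beam 4: φ=90°, α=120°
  d=(-0.5000,0.8660)  start (3,3)  tX=0.4200 tY=0.8314  stride 1/|dx|=2.0000 1/|dy|=1.1547
    cross x-line → (2,3), t=0.4200 (wall)
  → r_4 = 0.4200

ranges = [1.5800, 3.9237, 1.7807, 0.4200]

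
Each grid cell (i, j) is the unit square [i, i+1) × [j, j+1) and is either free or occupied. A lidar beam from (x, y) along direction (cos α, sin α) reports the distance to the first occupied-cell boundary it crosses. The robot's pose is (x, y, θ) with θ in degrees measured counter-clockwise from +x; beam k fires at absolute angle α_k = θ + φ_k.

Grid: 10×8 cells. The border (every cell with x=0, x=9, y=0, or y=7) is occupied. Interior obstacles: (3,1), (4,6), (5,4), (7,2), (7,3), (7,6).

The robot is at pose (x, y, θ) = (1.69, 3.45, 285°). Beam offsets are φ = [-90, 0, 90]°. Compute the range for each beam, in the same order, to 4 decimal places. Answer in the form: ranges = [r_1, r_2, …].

ranges = [0.7143, 2.5364, 3.4268]

beam 1: φ=-90°, α=195°
  dir = (cos 195°, sin 195°) = (-0.9659, -0.2588); from cell (1,3)
  next x-line at t=0.7143, next y-line at t=1.7387; Δt_x=1.0353, Δt_y=3.8637
    x: enter (0,3) at t=0.7143 ← occupied
  → r_1 = 0.7143
beam 2: φ=0°, α=285°
  dir = (cos 285°, sin 285°) = (0.2588, -0.9659); from cell (1,3)
  next x-line at t=1.1977, next y-line at t=0.4659; Δt_x=3.8637, Δt_y=1.0353
    y: enter (1,2) at t=0.4659
    x: enter (2,2) at t=1.1977
    y: enter (2,1) at t=1.5012
    y: enter (2,0) at t=2.5364 ← occupied
  → r_2 = 2.5364
beam 3: φ=90°, α=15°
  dir = (cos 15°, sin 15°) = (0.9659, 0.2588); from cell (1,3)
  next x-line at t=0.3209, next y-line at t=2.1250; Δt_x=1.0353, Δt_y=3.8637
    x: enter (2,3) at t=0.3209
    x: enter (3,3) at t=1.3562
    y: enter (3,4) at t=2.1250
    x: enter (4,4) at t=2.3915
    x: enter (5,4) at t=3.4268 ← occupied
  → r_3 = 3.4268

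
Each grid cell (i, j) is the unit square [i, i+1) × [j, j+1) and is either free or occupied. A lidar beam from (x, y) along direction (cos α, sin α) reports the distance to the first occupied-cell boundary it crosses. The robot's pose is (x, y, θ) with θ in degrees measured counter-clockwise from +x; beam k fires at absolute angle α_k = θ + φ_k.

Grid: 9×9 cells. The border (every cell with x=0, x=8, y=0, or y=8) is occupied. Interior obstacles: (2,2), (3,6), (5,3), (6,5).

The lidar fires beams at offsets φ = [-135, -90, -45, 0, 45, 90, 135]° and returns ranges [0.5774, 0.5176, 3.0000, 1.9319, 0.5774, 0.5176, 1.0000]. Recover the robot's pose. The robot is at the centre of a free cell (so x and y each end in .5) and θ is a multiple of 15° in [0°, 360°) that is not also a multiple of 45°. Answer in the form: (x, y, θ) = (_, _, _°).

(x, y, θ) = (3.5, 7.5, 15°)

The pose lattice has 45·16 = 720 candidates. Test each by forward raycasting.
  (2.5, 4.5, 255°): beam 1 = 3.0000 ≠ 0.5774 ✗
  (7.5, 4.5, 210°): beam 1 = 1.9319 ≠ 0.5774 ✗
  (2.5, 4.5, 150°): beam 1 = 3.6235 ≠ 0.5774 ✗
  …
  (3.5, 7.5, 15°): r_1=0.5774, r_2=0.5176, r_3=3.0000, r_4=1.9319, r_5=0.5774, r_6=0.5176, r_7=1.0000 — all match ✓
No second candidate reproduces the full scan.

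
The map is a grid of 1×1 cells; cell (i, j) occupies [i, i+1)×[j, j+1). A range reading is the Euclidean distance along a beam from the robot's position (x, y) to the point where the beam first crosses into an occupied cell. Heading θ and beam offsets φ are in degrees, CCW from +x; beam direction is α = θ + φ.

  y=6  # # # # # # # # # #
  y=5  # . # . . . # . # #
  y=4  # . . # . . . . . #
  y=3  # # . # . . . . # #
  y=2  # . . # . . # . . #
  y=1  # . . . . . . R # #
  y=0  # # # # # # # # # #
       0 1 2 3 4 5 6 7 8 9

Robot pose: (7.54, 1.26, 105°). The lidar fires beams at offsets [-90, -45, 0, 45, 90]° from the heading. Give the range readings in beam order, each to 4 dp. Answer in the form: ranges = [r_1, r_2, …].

beam 1: φ=-90°, α=15°
  direction (0.9659, 0.2588); cell (7,1); t to first gridline: x 0.4762, y 2.8591 (then +1.0353 / +3.8637)
    (8,1) via x @ 0.4762  # hit
  → r_1 = 0.4762
beam 2: φ=-45°, α=60°
  direction (0.5000, 0.8660); cell (7,1); t to first gridline: x 0.9200, y 0.8545 (then +2.0000 / +1.1547)
    (7,2) via y @ 0.8545
    (8,2) via x @ 0.9200
    (8,3) via y @ 2.0092  # hit
  → r_2 = 2.0092
beam 3: φ=0°, α=105°
  direction (-0.2588, 0.9659); cell (7,1); t to first gridline: x 2.0864, y 0.7661 (then +3.8637 / +1.0353)
    (7,2) via y @ 0.7661
    (7,3) via y @ 1.8014
    (6,3) via x @ 2.0864
    (6,4) via y @ 2.8367
    (6,5) via y @ 3.8719  # hit
  → r_3 = 3.8719
beam 4: φ=45°, α=150°
  direction (-0.8660, 0.5000); cell (7,1); t to first gridline: x 0.6235, y 1.4800 (then +1.1547 / +2.0000)
    (6,1) via x @ 0.6235
    (6,2) via y @ 1.4800  # hit
  → r_4 = 1.4800
beam 5: φ=90°, α=195°
  direction (-0.9659, -0.2588); cell (7,1); t to first gridline: x 0.5590, y 1.0046 (then +1.0353 / +3.8637)
    (6,1) via x @ 0.5590
    (6,0) via y @ 1.0046  # hit
  → r_5 = 1.0046

ranges = [0.4762, 2.0092, 3.8719, 1.4800, 1.0046]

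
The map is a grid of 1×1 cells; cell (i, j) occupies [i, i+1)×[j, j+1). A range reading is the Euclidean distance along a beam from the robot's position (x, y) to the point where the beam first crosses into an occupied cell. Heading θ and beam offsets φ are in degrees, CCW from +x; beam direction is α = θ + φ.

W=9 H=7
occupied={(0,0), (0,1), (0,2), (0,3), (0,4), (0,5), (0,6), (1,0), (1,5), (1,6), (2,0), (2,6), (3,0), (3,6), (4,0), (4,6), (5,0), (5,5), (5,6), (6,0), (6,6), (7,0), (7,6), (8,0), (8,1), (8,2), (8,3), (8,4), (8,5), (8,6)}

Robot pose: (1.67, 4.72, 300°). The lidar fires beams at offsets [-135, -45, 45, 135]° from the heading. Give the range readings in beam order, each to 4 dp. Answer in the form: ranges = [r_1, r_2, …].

ranges = [0.6936, 2.5887, 6.5533, 0.2899]

beam 1: φ=-135°, α=165°
  cosα=-0.9659 sinα=0.2588 | (1,4) | tMaxX 0.6936 tMaxY 1.0818 | tΔX 1.0353 tΔY 3.8637
    t=0.6936 [x] (0,4) — stop
  → r_1 = 0.6936
beam 2: φ=-45°, α=255°
  cosα=-0.2588 sinα=-0.9659 | (1,4) | tMaxX 2.5887 tMaxY 0.7454 | tΔX 3.8637 tΔY 1.0353
    t=0.7454 [y] (1,3)
    t=1.7807 [y] (1,2)
    t=2.5887 [x] (0,2) — stop
  → r_2 = 2.5887
beam 3: φ=45°, α=345°
  cosα=0.9659 sinα=-0.2588 | (1,4) | tMaxX 0.3416 tMaxY 2.7819 | tΔX 1.0353 tΔY 3.8637
    t=0.3416 [x] (2,4)
    t=1.3769 [x] (3,4)
    t=2.4122 [x] (4,4)
    t=2.7819 [y] (4,3)
    t=3.4475 [x] (5,3)
    t=4.4827 [x] (6,3)
    t=5.5180 [x] (7,3)
    t=6.5533 [x] (8,3) — stop
  → r_3 = 6.5533
beam 4: φ=135°, α=75°
  cosα=0.2588 sinα=0.9659 | (1,4) | tMaxX 1.2750 tMaxY 0.2899 | tΔX 3.8637 tΔY 1.0353
    t=0.2899 [y] (1,5) — stop
  → r_4 = 0.2899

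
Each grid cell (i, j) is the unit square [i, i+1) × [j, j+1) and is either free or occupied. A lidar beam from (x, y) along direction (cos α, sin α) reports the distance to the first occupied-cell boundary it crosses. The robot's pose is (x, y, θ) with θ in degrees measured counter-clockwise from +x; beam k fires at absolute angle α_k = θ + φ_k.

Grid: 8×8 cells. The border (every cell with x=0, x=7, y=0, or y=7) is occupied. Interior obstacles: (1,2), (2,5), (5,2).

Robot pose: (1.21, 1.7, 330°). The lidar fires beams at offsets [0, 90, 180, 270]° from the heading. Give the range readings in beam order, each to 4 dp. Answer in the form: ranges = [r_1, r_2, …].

beam 1: φ=0°, α=330°
  cosα=0.8660 sinα=-0.5000 | (1,1) | tMaxX 0.9122 tMaxY 1.4000 | tΔX 1.1547 tΔY 2.0000
    t=0.9122 [x] (2,1)
    t=1.4000 [y] (2,0) — stop
  → r_1 = 1.4000
beam 2: φ=90°, α=60°
  cosα=0.5000 sinα=0.8660 | (1,1) | tMaxX 1.5800 tMaxY 0.3464 | tΔX 2.0000 tΔY 1.1547
    t=0.3464 [y] (1,2) — stop
  → r_2 = 0.3464
beam 3: φ=180°, α=150°
  cosα=-0.8660 sinα=0.5000 | (1,1) | tMaxX 0.2425 tMaxY 0.6000 | tΔX 1.1547 tΔY 2.0000
    t=0.2425 [x] (0,1) — stop
  → r_3 = 0.2425
beam 4: φ=270°, α=240°
  cosα=-0.5000 sinα=-0.8660 | (1,1) | tMaxX 0.4200 tMaxY 0.8083 | tΔX 2.0000 tΔY 1.1547
    t=0.4200 [x] (0,1) — stop
  → r_4 = 0.4200

ranges = [1.4000, 0.3464, 0.2425, 0.4200]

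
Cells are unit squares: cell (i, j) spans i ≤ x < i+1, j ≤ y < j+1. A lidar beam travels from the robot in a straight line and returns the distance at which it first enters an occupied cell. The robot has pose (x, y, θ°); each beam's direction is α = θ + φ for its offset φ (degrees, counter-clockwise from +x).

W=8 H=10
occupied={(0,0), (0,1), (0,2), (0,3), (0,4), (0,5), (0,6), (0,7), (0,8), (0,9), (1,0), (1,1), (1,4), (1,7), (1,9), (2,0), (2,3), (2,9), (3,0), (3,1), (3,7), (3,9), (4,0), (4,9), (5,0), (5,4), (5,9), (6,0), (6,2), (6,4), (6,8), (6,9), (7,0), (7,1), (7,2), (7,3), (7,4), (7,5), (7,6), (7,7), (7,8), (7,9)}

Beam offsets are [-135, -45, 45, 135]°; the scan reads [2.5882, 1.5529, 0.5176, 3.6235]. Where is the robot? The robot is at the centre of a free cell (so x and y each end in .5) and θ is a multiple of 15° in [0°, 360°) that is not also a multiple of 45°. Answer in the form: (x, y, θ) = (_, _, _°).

Enumerate (i+0.5, j+0.5, θ) over the 38 free cells and 16 admissible headings. For each, cast all 4 beams and compare to the given ranges.
  (3.5, 6.5, 240°): beam 1 = 0.5176 ≠ 2.5882 ✗
  (5.5, 5.5, 105°): beam 1 = 1.0000 ≠ 2.5882 ✗
  (5.5, 7.5, 210°): beam 1 = 1.5529 ≠ 2.5882 ✗
  (4.5, 7.5, 300°): beam 1 = 0.5176 ≠ 2.5882 ✗
  (5.5, 1.5, 345°): beam 1 = 1.0000 ≠ 2.5882 ✗
  …
  (5.5, 3.5, 30°): r_1=2.5882, r_2=1.5529, r_3=0.5176, r_4=3.6235 — all match ✓
Unique over the lattice → pose = (5.5, 3.5, 30°).

(x, y, θ) = (5.5, 3.5, 30°)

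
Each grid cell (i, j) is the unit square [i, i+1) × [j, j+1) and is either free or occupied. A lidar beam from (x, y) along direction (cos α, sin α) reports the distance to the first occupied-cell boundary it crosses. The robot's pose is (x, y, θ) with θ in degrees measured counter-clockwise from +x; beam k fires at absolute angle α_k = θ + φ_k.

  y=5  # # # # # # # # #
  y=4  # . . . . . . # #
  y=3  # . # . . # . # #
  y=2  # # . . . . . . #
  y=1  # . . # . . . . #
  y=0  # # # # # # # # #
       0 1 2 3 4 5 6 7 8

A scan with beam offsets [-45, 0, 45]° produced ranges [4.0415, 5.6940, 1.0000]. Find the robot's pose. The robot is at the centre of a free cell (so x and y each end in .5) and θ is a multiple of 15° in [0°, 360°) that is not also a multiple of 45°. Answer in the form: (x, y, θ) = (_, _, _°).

(x, y, θ) = (7.5, 1.5, 165°)

The pose lattice has 22·16 = 352 candidates. Test each by forward raycasting.
  (1.5, 1.5, 195°): beam 1 = 0.5774 ≠ 4.0415 ✗
  (6.5, 2.5, 345°): beam 1 = 1.7321 ≠ 4.0415 ✗
  (4.5, 1.5, 195°): beam 1 = 0.5774 ≠ 4.0415 ✗
  (3.5, 2.5, 210°): beam 1 = 1.5529 ≠ 4.0415 ✗
  (4.5, 4.5, 195°): beam 1 = 1.0000 ≠ 4.0415 ✗
  …
  (7.5, 1.5, 165°): r_1=4.0415, r_2=5.6940, r_3=1.0000 — all match ✓
Unique over the lattice → pose = (7.5, 1.5, 165°).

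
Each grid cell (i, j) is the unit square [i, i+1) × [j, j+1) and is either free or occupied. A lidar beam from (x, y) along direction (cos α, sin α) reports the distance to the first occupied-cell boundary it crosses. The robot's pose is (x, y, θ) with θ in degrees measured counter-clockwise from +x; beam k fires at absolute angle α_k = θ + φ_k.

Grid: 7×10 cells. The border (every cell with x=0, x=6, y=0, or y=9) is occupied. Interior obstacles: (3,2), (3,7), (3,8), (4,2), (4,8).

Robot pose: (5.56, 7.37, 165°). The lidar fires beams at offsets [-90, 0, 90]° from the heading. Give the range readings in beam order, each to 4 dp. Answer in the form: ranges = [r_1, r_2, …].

beam 1: φ=-90°, α=75°
  d=(0.2588,0.9659)  start (5,7)  tX=1.7000 tY=0.6522  stride 1/|dx|=3.8637 1/|dy|=1.0353
    cross y-line → (5,8), t=0.6522
    cross y-line → (5,9), t=1.6875 (wall)
  → r_1 = 1.6875
beam 2: φ=0°, α=165°
  d=(-0.9659,0.2588)  start (5,7)  tX=0.5798 tY=2.4341  stride 1/|dx|=1.0353 1/|dy|=3.8637
    cross x-line → (4,7), t=0.5798
    cross x-line → (3,7), t=1.6150 (wall)
  → r_2 = 1.6150
beam 3: φ=90°, α=255°
  d=(-0.2588,-0.9659)  start (5,7)  tX=2.1637 tY=0.3831  stride 1/|dx|=3.8637 1/|dy|=1.0353
    cross y-line → (5,6), t=0.3831
    cross y-line → (5,5), t=1.4183
    cross x-line → (4,5), t=2.1637
    cross y-line → (4,4), t=2.4536
    cross y-line → (4,3), t=3.4889
    cross y-line → (4,2), t=4.5242 (wall)
  → r_3 = 4.5242

ranges = [1.6875, 1.6150, 4.5242]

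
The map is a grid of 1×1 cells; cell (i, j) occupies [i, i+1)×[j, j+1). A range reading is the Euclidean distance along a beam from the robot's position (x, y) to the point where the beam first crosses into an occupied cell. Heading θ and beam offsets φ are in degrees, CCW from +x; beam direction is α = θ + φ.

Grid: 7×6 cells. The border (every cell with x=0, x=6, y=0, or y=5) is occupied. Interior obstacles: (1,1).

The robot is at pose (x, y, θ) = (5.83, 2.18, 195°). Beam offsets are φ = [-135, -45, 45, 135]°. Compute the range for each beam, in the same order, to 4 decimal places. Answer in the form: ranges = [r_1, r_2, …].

ranges = [0.3400, 5.5772, 1.3625, 0.1963]

beam 1: φ=-135°, α=60°
  d=(0.5000,0.8660)  start (5,2)  tX=0.3400 tY=0.9469  stride 1/|dx|=2.0000 1/|dy|=1.1547
    cross x-line → (6,2), t=0.3400 (wall)
  → r_1 = 0.3400
beam 2: φ=-45°, α=150°
  d=(-0.8660,0.5000)  start (5,2)  tX=0.9584 tY=1.6400  stride 1/|dx|=1.1547 1/|dy|=2.0000
    cross x-line → (4,2), t=0.9584
    cross y-line → (4,3), t=1.6400
    cross x-line → (3,3), t=2.1131
    cross x-line → (2,3), t=3.2678
    cross y-line → (2,4), t=3.6400
    cross x-line → (1,4), t=4.4225
    cross x-line → (0,4), t=5.5772 (wall)
  → r_2 = 5.5772
beam 3: φ=45°, α=240°
  d=(-0.5000,-0.8660)  start (5,2)  tX=1.6600 tY=0.2078  stride 1/|dx|=2.0000 1/|dy|=1.1547
    cross y-line → (5,1), t=0.2078
    cross y-line → (5,0), t=1.3625 (wall)
  → r_3 = 1.3625
beam 4: φ=135°, α=330°
  d=(0.8660,-0.5000)  start (5,2)  tX=0.1963 tY=0.3600  stride 1/|dx|=1.1547 1/|dy|=2.0000
    cross x-line → (6,2), t=0.1963 (wall)
  → r_4 = 0.1963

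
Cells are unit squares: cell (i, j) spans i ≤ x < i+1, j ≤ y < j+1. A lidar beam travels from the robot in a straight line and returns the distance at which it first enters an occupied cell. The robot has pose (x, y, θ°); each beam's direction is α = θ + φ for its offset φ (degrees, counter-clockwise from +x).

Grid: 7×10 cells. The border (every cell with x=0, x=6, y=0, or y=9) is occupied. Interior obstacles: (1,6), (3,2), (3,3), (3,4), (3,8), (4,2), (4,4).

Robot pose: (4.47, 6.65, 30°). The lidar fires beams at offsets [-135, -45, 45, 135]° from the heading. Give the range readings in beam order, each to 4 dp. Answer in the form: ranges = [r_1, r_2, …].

beam 1: φ=-135°, α=255°
  cosα=-0.2588 sinα=-0.9659 | (4,6) | tMaxX 1.8159 tMaxY 0.6729 | tΔX 3.8637 tΔY 1.0353
    t=0.6729 [y] (4,5)
    t=1.7082 [y] (4,4) — stop
  → r_1 = 1.7082
beam 2: φ=-45°, α=345°
  cosα=0.9659 sinα=-0.2588 | (4,6) | tMaxX 0.5487 tMaxY 2.5114 | tΔX 1.0353 tΔY 3.8637
    t=0.5487 [x] (5,6)
    t=1.5840 [x] (6,6) — stop
  → r_2 = 1.5840
beam 3: φ=45°, α=75°
  cosα=0.2588 sinα=0.9659 | (4,6) | tMaxX 2.0478 tMaxY 0.3623 | tΔX 3.8637 tΔY 1.0353
    t=0.3623 [y] (4,7)
    t=1.3976 [y] (4,8)
    t=2.0478 [x] (5,8)
    t=2.4329 [y] (5,9) — stop
  → r_3 = 2.4329
beam 4: φ=135°, α=165°
  cosα=-0.9659 sinα=0.2588 | (4,6) | tMaxX 0.4866 tMaxY 1.3523 | tΔX 1.0353 tΔY 3.8637
    t=0.4866 [x] (3,6)
    t=1.3523 [y] (3,7)
    t=1.5219 [x] (2,7)
    t=2.5571 [x] (1,7)
    t=3.5924 [x] (0,7) — stop
  → r_4 = 3.5924

ranges = [1.7082, 1.5840, 2.4329, 3.5924]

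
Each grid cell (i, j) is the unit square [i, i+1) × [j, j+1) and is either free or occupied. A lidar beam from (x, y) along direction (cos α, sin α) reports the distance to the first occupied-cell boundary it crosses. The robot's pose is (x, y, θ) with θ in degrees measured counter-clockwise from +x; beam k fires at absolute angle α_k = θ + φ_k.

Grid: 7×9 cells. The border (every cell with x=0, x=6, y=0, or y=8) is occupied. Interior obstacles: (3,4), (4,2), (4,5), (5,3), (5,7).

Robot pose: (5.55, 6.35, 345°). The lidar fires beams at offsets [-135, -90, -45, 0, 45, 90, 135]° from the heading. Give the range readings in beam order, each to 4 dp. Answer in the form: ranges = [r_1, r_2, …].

ranges = [0.7000, 3.4682, 0.9000, 0.4659, 0.5196, 0.6729, 0.7506]

beam 1: φ=-135°, α=210°
  dir = (cos 210°, sin 210°) = (-0.8660, -0.5000); from cell (5,6)
  next x-line at t=0.6351, next y-line at t=0.7000; Δt_x=1.1547, Δt_y=2.0000
    x: enter (4,6) at t=0.6351
    y: enter (4,5) at t=0.7000 ← occupied
  → r_1 = 0.7000
beam 2: φ=-90°, α=255°
  dir = (cos 255°, sin 255°) = (-0.2588, -0.9659); from cell (5,6)
  next x-line at t=2.1250, next y-line at t=0.3623; Δt_x=3.8637, Δt_y=1.0353
    y: enter (5,5) at t=0.3623
    y: enter (5,4) at t=1.3976
    x: enter (4,4) at t=2.1250
    y: enter (4,3) at t=2.4329
    y: enter (4,2) at t=3.4682 ← occupied
  → r_2 = 3.4682
beam 3: φ=-45°, α=300°
  dir = (cos 300°, sin 300°) = (0.5000, -0.8660); from cell (5,6)
  next x-line at t=0.9000, next y-line at t=0.4041; Δt_x=2.0000, Δt_y=1.1547
    y: enter (5,5) at t=0.4041
    x: enter (6,5) at t=0.9000 ← occupied
  → r_3 = 0.9000
beam 4: φ=0°, α=345°
  dir = (cos 345°, sin 345°) = (0.9659, -0.2588); from cell (5,6)
  next x-line at t=0.4659, next y-line at t=1.3523; Δt_x=1.0353, Δt_y=3.8637
    x: enter (6,6) at t=0.4659 ← occupied
  → r_4 = 0.4659
beam 5: φ=45°, α=30°
  dir = (cos 30°, sin 30°) = (0.8660, 0.5000); from cell (5,6)
  next x-line at t=0.5196, next y-line at t=1.3000; Δt_x=1.1547, Δt_y=2.0000
    x: enter (6,6) at t=0.5196 ← occupied
  → r_5 = 0.5196
beam 6: φ=90°, α=75°
  dir = (cos 75°, sin 75°) = (0.2588, 0.9659); from cell (5,6)
  next x-line at t=1.7387, next y-line at t=0.6729; Δt_x=3.8637, Δt_y=1.0353
    y: enter (5,7) at t=0.6729 ← occupied
  → r_6 = 0.6729
beam 7: φ=135°, α=120°
  dir = (cos 120°, sin 120°) = (-0.5000, 0.8660); from cell (5,6)
  next x-line at t=1.1000, next y-line at t=0.7506; Δt_x=2.0000, Δt_y=1.1547
    y: enter (5,7) at t=0.7506 ← occupied
  → r_7 = 0.7506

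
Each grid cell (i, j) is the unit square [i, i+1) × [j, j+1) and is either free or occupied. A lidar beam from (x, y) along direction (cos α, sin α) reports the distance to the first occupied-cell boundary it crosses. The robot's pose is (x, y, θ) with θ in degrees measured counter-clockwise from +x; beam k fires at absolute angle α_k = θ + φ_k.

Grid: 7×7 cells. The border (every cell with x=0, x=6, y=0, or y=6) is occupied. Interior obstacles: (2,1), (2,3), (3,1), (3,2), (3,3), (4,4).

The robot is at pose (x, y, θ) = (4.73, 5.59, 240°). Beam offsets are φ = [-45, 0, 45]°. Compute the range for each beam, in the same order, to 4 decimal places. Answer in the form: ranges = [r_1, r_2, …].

ranges = [3.8616, 0.6813, 0.6108]

beam 1: φ=-45°, α=195°
  d=(-0.9659,-0.2588)  start (4,5)  tX=0.7558 tY=2.2796  stride 1/|dx|=1.0353 1/|dy|=3.8637
    cross x-line → (3,5), t=0.7558
    cross x-line → (2,5), t=1.7910
    cross y-line → (2,4), t=2.2796
    cross x-line → (1,4), t=2.8263
    cross x-line → (0,4), t=3.8616 (wall)
  → r_1 = 3.8616
beam 2: φ=0°, α=240°
  d=(-0.5000,-0.8660)  start (4,5)  tX=1.4600 tY=0.6813  stride 1/|dx|=2.0000 1/|dy|=1.1547
    cross y-line → (4,4), t=0.6813 (wall)
  → r_2 = 0.6813
beam 3: φ=45°, α=285°
  d=(0.2588,-0.9659)  start (4,5)  tX=1.0432 tY=0.6108  stride 1/|dx|=3.8637 1/|dy|=1.0353
    cross y-line → (4,4), t=0.6108 (wall)
  → r_3 = 0.6108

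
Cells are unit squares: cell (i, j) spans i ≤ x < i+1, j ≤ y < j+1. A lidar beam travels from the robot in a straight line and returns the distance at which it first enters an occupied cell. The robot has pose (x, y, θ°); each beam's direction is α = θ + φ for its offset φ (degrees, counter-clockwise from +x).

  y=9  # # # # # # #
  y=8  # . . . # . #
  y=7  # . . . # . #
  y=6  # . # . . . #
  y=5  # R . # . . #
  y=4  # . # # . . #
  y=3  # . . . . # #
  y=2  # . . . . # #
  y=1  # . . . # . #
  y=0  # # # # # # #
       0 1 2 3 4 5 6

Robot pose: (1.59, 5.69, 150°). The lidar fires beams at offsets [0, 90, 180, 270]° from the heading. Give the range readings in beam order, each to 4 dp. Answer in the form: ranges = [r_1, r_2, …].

ranges = [0.6813, 1.1800, 1.3800, 0.8200]

beam 1: φ=0°, α=150°
  cosα=-0.8660 sinα=0.5000 | (1,5) | tMaxX 0.6813 tMaxY 0.6200 | tΔX 1.1547 tΔY 2.0000
    t=0.6200 [y] (1,6)
    t=0.6813 [x] (0,6) — stop
  → r_1 = 0.6813
beam 2: φ=90°, α=240°
  cosα=-0.5000 sinα=-0.8660 | (1,5) | tMaxX 1.1800 tMaxY 0.7967 | tΔX 2.0000 tΔY 1.1547
    t=0.7967 [y] (1,4)
    t=1.1800 [x] (0,4) — stop
  → r_2 = 1.1800
beam 3: φ=180°, α=330°
  cosα=0.8660 sinα=-0.5000 | (1,5) | tMaxX 0.4734 tMaxY 1.3800 | tΔX 1.1547 tΔY 2.0000
    t=0.4734 [x] (2,5)
    t=1.3800 [y] (2,4) — stop
  → r_3 = 1.3800
beam 4: φ=270°, α=60°
  cosα=0.5000 sinα=0.8660 | (1,5) | tMaxX 0.8200 tMaxY 0.3580 | tΔX 2.0000 tΔY 1.1547
    t=0.3580 [y] (1,6)
    t=0.8200 [x] (2,6) — stop
  → r_4 = 0.8200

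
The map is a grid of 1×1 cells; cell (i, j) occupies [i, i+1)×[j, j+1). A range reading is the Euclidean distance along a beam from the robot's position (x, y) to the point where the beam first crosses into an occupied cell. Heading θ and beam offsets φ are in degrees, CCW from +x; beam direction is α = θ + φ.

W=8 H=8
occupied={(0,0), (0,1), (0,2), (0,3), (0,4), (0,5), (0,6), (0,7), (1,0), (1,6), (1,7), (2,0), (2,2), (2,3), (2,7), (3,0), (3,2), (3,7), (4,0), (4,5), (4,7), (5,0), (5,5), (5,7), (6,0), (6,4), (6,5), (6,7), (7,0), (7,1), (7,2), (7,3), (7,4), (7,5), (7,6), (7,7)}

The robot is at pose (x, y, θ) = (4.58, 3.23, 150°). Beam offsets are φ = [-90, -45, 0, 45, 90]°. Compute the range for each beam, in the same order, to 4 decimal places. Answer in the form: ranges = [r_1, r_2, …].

ranges = [2.0438, 1.8324, 4.1338, 0.8887, 1.1600]

beam 1: φ=-90°, α=60°
  d=(0.5000,0.8660)  start (4,3)  tX=0.8400 tY=0.8891  stride 1/|dx|=2.0000 1/|dy|=1.1547
    cross x-line → (5,3), t=0.8400
    cross y-line → (5,4), t=0.8891
    cross y-line → (5,5), t=2.0438 (wall)
  → r_1 = 2.0438
beam 2: φ=-45°, α=105°
  d=(-0.2588,0.9659)  start (4,3)  tX=2.2409 tY=0.7972  stride 1/|dx|=3.8637 1/|dy|=1.0353
    cross y-line → (4,4), t=0.7972
    cross y-line → (4,5), t=1.8324 (wall)
  → r_2 = 1.8324
beam 3: φ=0°, α=150°
  d=(-0.8660,0.5000)  start (4,3)  tX=0.6697 tY=1.5400  stride 1/|dx|=1.1547 1/|dy|=2.0000
    cross x-line → (3,3), t=0.6697
    cross y-line → (3,4), t=1.5400
    cross x-line → (2,4), t=1.8244
    cross x-line → (1,4), t=2.9791
    cross y-line → (1,5), t=3.5400
    cross x-line → (0,5), t=4.1338 (wall)
  → r_3 = 4.1338
beam 4: φ=45°, α=195°
  d=(-0.9659,-0.2588)  start (4,3)  tX=0.6005 tY=0.8887  stride 1/|dx|=1.0353 1/|dy|=3.8637
    cross x-line → (3,3), t=0.6005
    cross y-line → (3,2), t=0.8887 (wall)
  → r_4 = 0.8887
beam 5: φ=90°, α=240°
  d=(-0.5000,-0.8660)  start (4,3)  tX=1.1600 tY=0.2656  stride 1/|dx|=2.0000 1/|dy|=1.1547
    cross y-line → (4,2), t=0.2656
    cross x-line → (3,2), t=1.1600 (wall)
  → r_5 = 1.1600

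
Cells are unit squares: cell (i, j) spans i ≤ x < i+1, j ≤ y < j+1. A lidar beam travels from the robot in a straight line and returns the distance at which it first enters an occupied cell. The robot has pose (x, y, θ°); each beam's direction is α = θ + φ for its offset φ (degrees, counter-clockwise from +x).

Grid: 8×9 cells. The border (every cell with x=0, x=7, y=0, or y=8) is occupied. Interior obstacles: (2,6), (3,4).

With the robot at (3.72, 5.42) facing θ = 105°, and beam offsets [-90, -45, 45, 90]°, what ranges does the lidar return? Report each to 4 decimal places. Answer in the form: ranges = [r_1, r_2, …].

ranges = [3.3957, 2.9791, 1.1600, 2.8160]

beam 1: φ=-90°, α=15°
  dir = (cos 15°, sin 15°) = (0.9659, 0.2588); from cell (3,5)
  next x-line at t=0.2899, next y-line at t=2.2409; Δt_x=1.0353, Δt_y=3.8637
    x: enter (4,5) at t=0.2899
    x: enter (5,5) at t=1.3252
    y: enter (5,6) at t=2.2409
    x: enter (6,6) at t=2.3604
    x: enter (7,6) at t=3.3957 ← occupied
  → r_1 = 3.3957
beam 2: φ=-45°, α=60°
  dir = (cos 60°, sin 60°) = (0.5000, 0.8660); from cell (3,5)
  next x-line at t=0.5600, next y-line at t=0.6697; Δt_x=2.0000, Δt_y=1.1547
    x: enter (4,5) at t=0.5600
    y: enter (4,6) at t=0.6697
    y: enter (4,7) at t=1.8244
    x: enter (5,7) at t=2.5600
    y: enter (5,8) at t=2.9791 ← occupied
  → r_2 = 2.9791
beam 3: φ=45°, α=150°
  dir = (cos 150°, sin 150°) = (-0.8660, 0.5000); from cell (3,5)
  next x-line at t=0.8314, next y-line at t=1.1600; Δt_x=1.1547, Δt_y=2.0000
    x: enter (2,5) at t=0.8314
    y: enter (2,6) at t=1.1600 ← occupied
  → r_3 = 1.1600
beam 4: φ=90°, α=195°
  dir = (cos 195°, sin 195°) = (-0.9659, -0.2588); from cell (3,5)
  next x-line at t=0.7454, next y-line at t=1.6228; Δt_x=1.0353, Δt_y=3.8637
    x: enter (2,5) at t=0.7454
    y: enter (2,4) at t=1.6228
    x: enter (1,4) at t=1.7807
    x: enter (0,4) at t=2.8160 ← occupied
  → r_4 = 2.8160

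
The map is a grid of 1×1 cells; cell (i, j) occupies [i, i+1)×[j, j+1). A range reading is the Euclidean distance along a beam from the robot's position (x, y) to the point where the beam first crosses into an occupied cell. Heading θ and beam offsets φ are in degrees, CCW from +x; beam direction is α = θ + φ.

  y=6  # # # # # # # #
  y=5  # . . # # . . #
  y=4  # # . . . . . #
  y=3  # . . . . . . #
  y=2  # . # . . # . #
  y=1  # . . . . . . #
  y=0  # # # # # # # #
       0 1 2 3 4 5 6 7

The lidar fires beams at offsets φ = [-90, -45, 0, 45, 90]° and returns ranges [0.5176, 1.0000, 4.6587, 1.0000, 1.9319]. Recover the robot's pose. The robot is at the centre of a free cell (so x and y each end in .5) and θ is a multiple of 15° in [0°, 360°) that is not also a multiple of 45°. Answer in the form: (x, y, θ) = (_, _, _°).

The pose lattice has 25·16 = 400 candidates. Test each by forward raycasting.
  (6.5, 4.5, 15°): beam 1 = 1.9319 ≠ 0.5176 ✗
  (3.5, 2.5, 300°): beam 1 = 0.5774 ≠ 0.5176 ✗
  (3.5, 2.5, 60°): beam 1 = 3.0000 ≠ 0.5176 ✗
  (6.5, 1.5, 30°): beam 1 = 0.5774 ≠ 0.5176 ✗
  (1.5, 5.5, 75°): beam 1 = 1.5529 ≠ 0.5176 ✗
  …
  (6.5, 1.5, 105°): r_1=0.5176, r_2=1.0000, r_3=4.6587, r_4=1.0000, r_5=1.9319 — all match ✓
Only this pose fits every beam.

(x, y, θ) = (6.5, 1.5, 105°)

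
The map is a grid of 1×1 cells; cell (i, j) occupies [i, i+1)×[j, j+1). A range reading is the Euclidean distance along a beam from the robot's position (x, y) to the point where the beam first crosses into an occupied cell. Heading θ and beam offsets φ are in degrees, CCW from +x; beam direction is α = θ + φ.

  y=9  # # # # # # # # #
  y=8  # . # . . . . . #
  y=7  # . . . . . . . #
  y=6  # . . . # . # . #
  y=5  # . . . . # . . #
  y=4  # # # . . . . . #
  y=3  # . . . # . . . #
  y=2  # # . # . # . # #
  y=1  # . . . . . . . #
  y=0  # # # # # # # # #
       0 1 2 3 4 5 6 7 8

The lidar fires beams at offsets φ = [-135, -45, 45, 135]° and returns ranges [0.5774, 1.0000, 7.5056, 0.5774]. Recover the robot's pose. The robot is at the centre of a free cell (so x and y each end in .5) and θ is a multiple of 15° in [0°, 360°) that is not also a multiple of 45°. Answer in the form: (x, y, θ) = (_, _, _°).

Candidates: 45 free-cell centres × 16 headings = 720 poses. Raycast each; keep the one whose scan matches to 4 dp.
  (3.5, 5.5, 120°): beam 1 = 1.5529 ≠ 0.5774 ✗
  (1.5, 7.5, 15°): beam 1 = 1.0000 ≠ 0.5774 ✗
  (1.5, 6.5, 60°): beam 1 = 1.5529 ≠ 0.5774 ✗
  (2.5, 6.5, 15°): beam 1 = 1.7321 ≠ 0.5774 ✗
  (5.5, 6.5, 255°): beam 1 = 2.8868 ≠ 0.5774 ✗
  …
  (7.5, 3.5, 105°): r_1=0.5774, r_2=1.0000, r_3=7.5056, r_4=0.5774 — all match ✓
No second candidate reproduces the full scan.

(x, y, θ) = (7.5, 3.5, 105°)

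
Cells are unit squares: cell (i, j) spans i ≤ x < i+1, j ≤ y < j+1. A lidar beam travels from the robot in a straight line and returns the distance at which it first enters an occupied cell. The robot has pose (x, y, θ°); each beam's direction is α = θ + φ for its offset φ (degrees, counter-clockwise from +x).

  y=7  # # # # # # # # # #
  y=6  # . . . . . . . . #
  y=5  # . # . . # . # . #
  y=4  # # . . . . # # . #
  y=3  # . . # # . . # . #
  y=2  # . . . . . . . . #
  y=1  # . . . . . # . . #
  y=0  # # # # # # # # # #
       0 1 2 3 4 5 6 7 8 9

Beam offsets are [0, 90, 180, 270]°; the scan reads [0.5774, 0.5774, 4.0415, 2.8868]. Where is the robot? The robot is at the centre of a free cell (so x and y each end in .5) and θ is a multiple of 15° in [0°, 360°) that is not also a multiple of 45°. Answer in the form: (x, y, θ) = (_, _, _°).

Enumerate (i+0.5, j+0.5, θ) over the 38 free cells and 16 admissible headings. For each, cast all 4 beams and compare to the given ranges.
  (8.5, 6.5, 285°): beam 1 = 1.9319 ≠ 0.5774 ✗
  (6.5, 2.5, 120°): beam 1 = 2.8868 ≠ 0.5774 ✗
  (1.5, 3.5, 345°): beam 1 = 1.5529 ≠ 0.5774 ✗
  …
  (6.5, 3.5, 330°): r_1=0.5774, r_2=0.5774, r_3=4.0415, r_4=2.8868 — all match ✓
No second candidate reproduces the full scan.

(x, y, θ) = (6.5, 3.5, 330°)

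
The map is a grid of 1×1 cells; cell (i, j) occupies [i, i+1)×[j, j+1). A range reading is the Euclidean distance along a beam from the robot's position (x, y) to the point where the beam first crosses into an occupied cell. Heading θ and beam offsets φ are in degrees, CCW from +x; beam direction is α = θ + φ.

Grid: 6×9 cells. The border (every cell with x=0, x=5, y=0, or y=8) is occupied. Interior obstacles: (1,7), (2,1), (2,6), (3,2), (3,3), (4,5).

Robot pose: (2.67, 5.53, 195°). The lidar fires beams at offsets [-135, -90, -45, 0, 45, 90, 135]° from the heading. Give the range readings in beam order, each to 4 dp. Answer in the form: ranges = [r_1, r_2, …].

beam 1: φ=-135°, α=60°
  direction (0.5000, 0.8660); cell (2,5); t to first gridline: x 0.6600, y 0.5427 (then +2.0000 / +1.1547)
    (2,6) via y @ 0.5427  # hit
  → r_1 = 0.5427
beam 2: φ=-90°, α=105°
  direction (-0.2588, 0.9659); cell (2,5); t to first gridline: x 2.5887, y 0.4866 (then +3.8637 / +1.0353)
    (2,6) via y @ 0.4866  # hit
  → r_2 = 0.4866
beam 3: φ=-45°, α=150°
  direction (-0.8660, 0.5000); cell (2,5); t to first gridline: x 0.7736, y 0.9400 (then +1.1547 / +2.0000)
    (1,5) via x @ 0.7736
    (1,6) via y @ 0.9400
    (0,6) via x @ 1.9283  # hit
  → r_3 = 1.9283
beam 4: φ=0°, α=195°
  direction (-0.9659, -0.2588); cell (2,5); t to first gridline: x 0.6936, y 2.0478 (then +1.0353 / +3.8637)
    (1,5) via x @ 0.6936
    (0,5) via x @ 1.7289  # hit
  → r_4 = 1.7289
beam 5: φ=45°, α=240°
  direction (-0.5000, -0.8660); cell (2,5); t to first gridline: x 1.3400, y 0.6120 (then +2.0000 / +1.1547)
    (2,4) via y @ 0.6120
    (1,4) via x @ 1.3400
    (1,3) via y @ 1.7667
    (1,2) via y @ 2.9214
    (0,2) via x @ 3.3400  # hit
  → r_5 = 3.3400
beam 6: φ=90°, α=285°
  direction (0.2588, -0.9659); cell (2,5); t to first gridline: x 1.2750, y 0.5487 (then +3.8637 / +1.0353)
    (2,4) via y @ 0.5487
    (3,4) via x @ 1.2750
    (3,3) via y @ 1.5840  # hit
  → r_6 = 1.5840
beam 7: φ=135°, α=330°
  direction (0.8660, -0.5000); cell (2,5); t to first gridline: x 0.3811, y 1.0600 (then +1.1547 / +2.0000)
    (3,5) via x @ 0.3811
    (3,4) via y @ 1.0600
    (4,4) via x @ 1.5358
    (5,4) via x @ 2.6905  # hit
  → r_7 = 2.6905

ranges = [0.5427, 0.4866, 1.9283, 1.7289, 3.3400, 1.5840, 2.6905]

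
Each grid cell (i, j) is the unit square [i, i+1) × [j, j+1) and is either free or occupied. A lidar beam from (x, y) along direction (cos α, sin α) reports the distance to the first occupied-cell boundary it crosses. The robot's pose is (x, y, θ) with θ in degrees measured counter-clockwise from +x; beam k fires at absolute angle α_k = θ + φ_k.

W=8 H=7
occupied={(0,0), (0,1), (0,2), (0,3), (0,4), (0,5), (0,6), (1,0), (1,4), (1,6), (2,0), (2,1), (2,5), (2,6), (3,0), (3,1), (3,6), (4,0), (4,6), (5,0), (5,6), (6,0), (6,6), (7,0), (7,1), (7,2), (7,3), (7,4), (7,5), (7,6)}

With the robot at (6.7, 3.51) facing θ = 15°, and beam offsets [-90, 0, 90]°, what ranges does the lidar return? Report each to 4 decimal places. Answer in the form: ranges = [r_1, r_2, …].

ranges = [1.1591, 0.3106, 2.5778]

beam 1: φ=-90°, α=285°
  dir = (cos 285°, sin 285°) = (0.2588, -0.9659); from cell (6,3)
  next x-line at t=1.1591, next y-line at t=0.5280; Δt_x=3.8637, Δt_y=1.0353
    y: enter (6,2) at t=0.5280
    x: enter (7,2) at t=1.1591 ← occupied
  → r_1 = 1.1591
beam 2: φ=0°, α=15°
  dir = (cos 15°, sin 15°) = (0.9659, 0.2588); from cell (6,3)
  next x-line at t=0.3106, next y-line at t=1.8932; Δt_x=1.0353, Δt_y=3.8637
    x: enter (7,3) at t=0.3106 ← occupied
  → r_2 = 0.3106
beam 3: φ=90°, α=105°
  dir = (cos 105°, sin 105°) = (-0.2588, 0.9659); from cell (6,3)
  next x-line at t=2.7046, next y-line at t=0.5073; Δt_x=3.8637, Δt_y=1.0353
    y: enter (6,4) at t=0.5073
    y: enter (6,5) at t=1.5426
    y: enter (6,6) at t=2.5778 ← occupied
  → r_3 = 2.5778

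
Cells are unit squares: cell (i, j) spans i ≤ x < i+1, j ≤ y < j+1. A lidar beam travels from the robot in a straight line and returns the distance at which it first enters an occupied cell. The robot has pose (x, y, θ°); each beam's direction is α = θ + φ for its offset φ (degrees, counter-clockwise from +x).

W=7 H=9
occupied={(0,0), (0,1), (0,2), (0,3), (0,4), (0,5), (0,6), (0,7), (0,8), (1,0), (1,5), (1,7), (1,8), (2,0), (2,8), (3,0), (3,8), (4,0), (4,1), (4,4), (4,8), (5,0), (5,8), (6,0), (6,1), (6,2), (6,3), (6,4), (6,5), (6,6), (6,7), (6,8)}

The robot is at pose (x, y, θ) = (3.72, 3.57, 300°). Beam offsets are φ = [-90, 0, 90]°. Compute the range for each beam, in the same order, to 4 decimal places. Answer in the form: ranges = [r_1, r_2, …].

beam 1: φ=-90°, α=210°
  direction (-0.8660, -0.5000); cell (3,3); t to first gridline: x 0.8314, y 1.1400 (then +1.1547 / +2.0000)
    (2,3) via x @ 0.8314
    (2,2) via y @ 1.1400
    (1,2) via x @ 1.9861
    (1,1) via y @ 3.1400
    (0,1) via x @ 3.1408  # hit
  → r_1 = 3.1408
beam 2: φ=0°, α=300°
  direction (0.5000, -0.8660); cell (3,3); t to first gridline: x 0.5600, y 0.6582 (then +2.0000 / +1.1547)
    (4,3) via x @ 0.5600
    (4,2) via y @ 0.6582
    (4,1) via y @ 1.8129  # hit
  → r_2 = 1.8129
beam 3: φ=90°, α=30°
  direction (0.8660, 0.5000); cell (3,3); t to first gridline: x 0.3233, y 0.8600 (then +1.1547 / +2.0000)
    (4,3) via x @ 0.3233
    (4,4) via y @ 0.8600  # hit
  → r_3 = 0.8600

ranges = [3.1408, 1.8129, 0.8600]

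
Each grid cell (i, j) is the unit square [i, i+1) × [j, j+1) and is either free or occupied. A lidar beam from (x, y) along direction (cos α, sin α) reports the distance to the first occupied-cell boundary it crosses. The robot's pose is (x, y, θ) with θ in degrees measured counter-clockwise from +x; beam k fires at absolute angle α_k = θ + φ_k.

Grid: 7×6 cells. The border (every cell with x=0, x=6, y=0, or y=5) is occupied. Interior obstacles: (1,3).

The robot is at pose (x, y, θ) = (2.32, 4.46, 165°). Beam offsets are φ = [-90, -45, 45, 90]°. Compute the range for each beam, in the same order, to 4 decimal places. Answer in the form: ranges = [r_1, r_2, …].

ranges = [0.5590, 0.6235, 0.9200, 1.2364]

beam 1: φ=-90°, α=75°
  d=(0.2588,0.9659)  start (2,4)  tX=2.6273 tY=0.5590  stride 1/|dx|=3.8637 1/|dy|=1.0353
    cross y-line → (2,5), t=0.5590 (wall)
  → r_1 = 0.5590
beam 2: φ=-45°, α=120°
  d=(-0.5000,0.8660)  start (2,4)  tX=0.6400 tY=0.6235  stride 1/|dx|=2.0000 1/|dy|=1.1547
    cross y-line → (2,5), t=0.6235 (wall)
  → r_2 = 0.6235
beam 3: φ=45°, α=210°
  d=(-0.8660,-0.5000)  start (2,4)  tX=0.3695 tY=0.9200  stride 1/|dx|=1.1547 1/|dy|=2.0000
    cross x-line → (1,4), t=0.3695
    cross y-line → (1,3), t=0.9200 (wall)
  → r_3 = 0.9200
beam 4: φ=90°, α=255°
  d=(-0.2588,-0.9659)  start (2,4)  tX=1.2364 tY=0.4762  stride 1/|dx|=3.8637 1/|dy|=1.0353
    cross y-line → (2,3), t=0.4762
    cross x-line → (1,3), t=1.2364 (wall)
  → r_4 = 1.2364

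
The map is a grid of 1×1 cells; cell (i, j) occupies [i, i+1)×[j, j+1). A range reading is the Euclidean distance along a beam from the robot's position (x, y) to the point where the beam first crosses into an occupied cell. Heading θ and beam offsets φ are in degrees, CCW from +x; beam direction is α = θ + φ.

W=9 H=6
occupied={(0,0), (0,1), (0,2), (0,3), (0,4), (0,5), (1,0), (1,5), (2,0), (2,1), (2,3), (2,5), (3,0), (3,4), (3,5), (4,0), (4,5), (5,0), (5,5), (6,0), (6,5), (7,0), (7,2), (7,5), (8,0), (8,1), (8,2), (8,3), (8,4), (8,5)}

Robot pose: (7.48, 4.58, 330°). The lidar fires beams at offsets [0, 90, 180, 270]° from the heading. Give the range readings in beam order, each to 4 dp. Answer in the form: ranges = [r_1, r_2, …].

ranges = [0.6004, 0.4850, 0.8400, 4.1338]

beam 1: φ=0°, α=330°
  d=(0.8660,-0.5000)  start (7,4)  tX=0.6004 tY=1.1600  stride 1/|dx|=1.1547 1/|dy|=2.0000
    cross x-line → (8,4), t=0.6004 (wall)
  → r_1 = 0.6004
beam 2: φ=90°, α=60°
  d=(0.5000,0.8660)  start (7,4)  tX=1.0400 tY=0.4850  stride 1/|dx|=2.0000 1/|dy|=1.1547
    cross y-line → (7,5), t=0.4850 (wall)
  → r_2 = 0.4850
beam 3: φ=180°, α=150°
  d=(-0.8660,0.5000)  start (7,4)  tX=0.5543 tY=0.8400  stride 1/|dx|=1.1547 1/|dy|=2.0000
    cross x-line → (6,4), t=0.5543
    cross y-line → (6,5), t=0.8400 (wall)
  → r_3 = 0.8400
beam 4: φ=270°, α=240°
  d=(-0.5000,-0.8660)  start (7,4)  tX=0.9600 tY=0.6697  stride 1/|dx|=2.0000 1/|dy|=1.1547
    cross y-line → (7,3), t=0.6697
    cross x-line → (6,3), t=0.9600
    cross y-line → (6,2), t=1.8244
    cross x-line → (5,2), t=2.9600
    cross y-line → (5,1), t=2.9791
    cross y-line → (5,0), t=4.1338 (wall)
  → r_4 = 4.1338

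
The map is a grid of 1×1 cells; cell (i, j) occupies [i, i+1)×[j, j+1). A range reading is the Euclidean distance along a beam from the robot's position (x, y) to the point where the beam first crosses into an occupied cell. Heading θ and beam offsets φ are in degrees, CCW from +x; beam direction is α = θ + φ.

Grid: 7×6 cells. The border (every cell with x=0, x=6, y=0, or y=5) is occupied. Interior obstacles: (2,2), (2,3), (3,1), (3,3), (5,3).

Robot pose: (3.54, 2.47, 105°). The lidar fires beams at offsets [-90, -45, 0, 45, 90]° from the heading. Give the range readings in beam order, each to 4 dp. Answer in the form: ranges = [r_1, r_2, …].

ranges = [2.0478, 0.6120, 0.5487, 0.6235, 0.5590]

beam 1: φ=-90°, α=15°
  d=(0.9659,0.2588)  start (3,2)  tX=0.4762 tY=2.0478  stride 1/|dx|=1.0353 1/|dy|=3.8637
    cross x-line → (4,2), t=0.4762
    cross x-line → (5,2), t=1.5115
    cross y-line → (5,3), t=2.0478 (wall)
  → r_1 = 2.0478
beam 2: φ=-45°, α=60°
  d=(0.5000,0.8660)  start (3,2)  tX=0.9200 tY=0.6120  stride 1/|dx|=2.0000 1/|dy|=1.1547
    cross y-line → (3,3), t=0.6120 (wall)
  → r_2 = 0.6120
beam 3: φ=0°, α=105°
  d=(-0.2588,0.9659)  start (3,2)  tX=2.0864 tY=0.5487  stride 1/|dx|=3.8637 1/|dy|=1.0353
    cross y-line → (3,3), t=0.5487 (wall)
  → r_3 = 0.5487
beam 4: φ=45°, α=150°
  d=(-0.8660,0.5000)  start (3,2)  tX=0.6235 tY=1.0600  stride 1/|dx|=1.1547 1/|dy|=2.0000
    cross x-line → (2,2), t=0.6235 (wall)
  → r_4 = 0.6235
beam 5: φ=90°, α=195°
  d=(-0.9659,-0.2588)  start (3,2)  tX=0.5590 tY=1.8159  stride 1/|dx|=1.0353 1/|dy|=3.8637
    cross x-line → (2,2), t=0.5590 (wall)
  → r_5 = 0.5590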